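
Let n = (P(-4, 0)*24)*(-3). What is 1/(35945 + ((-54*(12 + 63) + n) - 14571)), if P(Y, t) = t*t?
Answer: 1/17324 ≈ 5.7723e-5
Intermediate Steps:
P(Y, t) = t²
n = 0 (n = (0²*24)*(-3) = (0*24)*(-3) = 0*(-3) = 0)
1/(35945 + ((-54*(12 + 63) + n) - 14571)) = 1/(35945 + ((-54*(12 + 63) + 0) - 14571)) = 1/(35945 + ((-54*75 + 0) - 14571)) = 1/(35945 + ((-4050 + 0) - 14571)) = 1/(35945 + (-4050 - 14571)) = 1/(35945 - 18621) = 1/17324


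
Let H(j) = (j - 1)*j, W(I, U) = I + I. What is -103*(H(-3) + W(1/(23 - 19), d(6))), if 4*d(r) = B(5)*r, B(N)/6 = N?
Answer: -2575/2 ≈ -1287.5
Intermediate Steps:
B(N) = 6*N
d(r) = 15*r/2 (d(r) = ((6*5)*r)/4 = (30*r)/4 = 15*r/2)
W(I, U) = 2*I
H(j) = j*(-1 + j) (H(j) = (-1 + j)*j = j*(-1 + j))
-103*(H(-3) + W(1/(23 - 19), d(6))) = -103*(-3*(-1 - 3) + 2/(23 - 19)) = -103*(-3*(-4) + 2/4) = -103*(12 + 2*(¼)) = -103*(12 + ½) = -103*25/2 = -2575/2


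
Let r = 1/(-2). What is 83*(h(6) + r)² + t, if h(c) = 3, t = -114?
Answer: 1619/4 ≈ 404.75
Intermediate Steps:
r = -½ ≈ -0.50000
83*(h(6) + r)² + t = 83*(3 - ½)² - 114 = 83*(5/2)² - 114 = 83*(25/4) - 114 = 2075/4 - 114 = 1619/4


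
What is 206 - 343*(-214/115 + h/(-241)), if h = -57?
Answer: 21150807/27715 ≈ 763.15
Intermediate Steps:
206 - 343*(-214/115 + h/(-241)) = 206 - 343*(-214/115 - 57/(-241)) = 206 - 343*(-214*1/115 - 57*(-1/241)) = 206 - 343*(-214/115 + 57/241) = 206 - 343*(-45019/27715) = 206 + 15441517/27715 = 21150807/27715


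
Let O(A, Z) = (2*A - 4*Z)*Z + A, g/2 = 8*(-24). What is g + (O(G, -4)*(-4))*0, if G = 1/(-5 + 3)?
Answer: -384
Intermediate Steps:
G = -½ (G = 1/(-2) = -½ ≈ -0.50000)
g = -384 (g = 2*(8*(-24)) = 2*(-192) = -384)
O(A, Z) = A + Z*(-4*Z + 2*A) (O(A, Z) = (-4*Z + 2*A)*Z + A = Z*(-4*Z + 2*A) + A = A + Z*(-4*Z + 2*A))
g + (O(G, -4)*(-4))*0 = -384 + ((-½ - 4*(-4)² + 2*(-½)*(-4))*(-4))*0 = -384 + ((-½ - 4*16 + 4)*(-4))*0 = -384 + ((-½ - 64 + 4)*(-4))*0 = -384 - 121/2*(-4)*0 = -384 + 242*0 = -384 + 0 = -384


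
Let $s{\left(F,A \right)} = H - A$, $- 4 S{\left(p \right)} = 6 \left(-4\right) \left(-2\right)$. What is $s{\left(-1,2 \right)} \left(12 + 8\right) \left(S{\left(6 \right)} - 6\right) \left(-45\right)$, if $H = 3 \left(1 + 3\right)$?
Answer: $162000$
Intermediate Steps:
$S{\left(p \right)} = -12$ ($S{\left(p \right)} = - \frac{6 \left(-4\right) \left(-2\right)}{4} = - \frac{\left(-24\right) \left(-2\right)}{4} = \left(- \frac{1}{4}\right) 48 = -12$)
$H = 12$ ($H = 3 \cdot 4 = 12$)
$s{\left(F,A \right)} = 12 - A$
$s{\left(-1,2 \right)} \left(12 + 8\right) \left(S{\left(6 \right)} - 6\right) \left(-45\right) = \left(12 - 2\right) \left(12 + 8\right) \left(-12 - 6\right) \left(-45\right) = \left(12 - 2\right) 20 \left(-18\right) \left(-45\right) = 10 \left(-360\right) \left(-45\right) = \left(-3600\right) \left(-45\right) = 162000$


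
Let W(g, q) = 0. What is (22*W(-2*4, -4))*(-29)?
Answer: 0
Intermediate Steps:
(22*W(-2*4, -4))*(-29) = (22*0)*(-29) = 0*(-29) = 0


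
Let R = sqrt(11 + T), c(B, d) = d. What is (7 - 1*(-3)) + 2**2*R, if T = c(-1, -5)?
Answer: 10 + 4*sqrt(6) ≈ 19.798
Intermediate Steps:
T = -5
R = sqrt(6) (R = sqrt(11 - 5) = sqrt(6) ≈ 2.4495)
(7 - 1*(-3)) + 2**2*R = (7 - 1*(-3)) + 2**2*sqrt(6) = (7 + 3) + 4*sqrt(6) = 10 + 4*sqrt(6)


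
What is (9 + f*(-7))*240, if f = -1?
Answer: 3840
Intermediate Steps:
(9 + f*(-7))*240 = (9 - 1*(-7))*240 = (9 + 7)*240 = 16*240 = 3840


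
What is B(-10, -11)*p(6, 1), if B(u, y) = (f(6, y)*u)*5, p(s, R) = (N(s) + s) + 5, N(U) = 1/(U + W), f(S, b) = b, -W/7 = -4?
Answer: 103125/17 ≈ 6066.2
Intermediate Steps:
W = 28 (W = -7*(-4) = 28)
N(U) = 1/(28 + U) (N(U) = 1/(U + 28) = 1/(28 + U))
p(s, R) = 5 + s + 1/(28 + s) (p(s, R) = (1/(28 + s) + s) + 5 = (s + 1/(28 + s)) + 5 = 5 + s + 1/(28 + s))
B(u, y) = 5*u*y (B(u, y) = (y*u)*5 = (u*y)*5 = 5*u*y)
B(-10, -11)*p(6, 1) = (5*(-10)*(-11))*((1 + (5 + 6)*(28 + 6))/(28 + 6)) = 550*((1 + 11*34)/34) = 550*((1 + 374)/34) = 550*((1/34)*375) = 550*(375/34) = 103125/17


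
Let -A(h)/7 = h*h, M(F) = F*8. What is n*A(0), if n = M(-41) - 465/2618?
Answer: 0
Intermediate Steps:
M(F) = 8*F
A(h) = -7*h² (A(h) = -7*h*h = -7*h²)
n = -859169/2618 (n = 8*(-41) - 465/2618 = -328 - 465/2618 = -859169/2618 ≈ -328.18)
n*A(0) = -(-859169)*0²/374 = -(-859169)*0/374 = -859169/2618*0 = 0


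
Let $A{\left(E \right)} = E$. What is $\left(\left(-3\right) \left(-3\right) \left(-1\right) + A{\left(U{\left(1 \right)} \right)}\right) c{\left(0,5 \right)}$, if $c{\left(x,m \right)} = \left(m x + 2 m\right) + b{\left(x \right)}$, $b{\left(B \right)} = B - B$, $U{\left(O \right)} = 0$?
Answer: $-90$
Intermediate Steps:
$b{\left(B \right)} = 0$
$c{\left(x,m \right)} = 2 m + m x$ ($c{\left(x,m \right)} = \left(m x + 2 m\right) + 0 = \left(2 m + m x\right) + 0 = 2 m + m x$)
$\left(\left(-3\right) \left(-3\right) \left(-1\right) + A{\left(U{\left(1 \right)} \right)}\right) c{\left(0,5 \right)} = \left(\left(-3\right) \left(-3\right) \left(-1\right) + 0\right) 5 \left(2 + 0\right) = \left(9 \left(-1\right) + 0\right) 5 \cdot 2 = \left(-9 + 0\right) 10 = \left(-9\right) 10 = -90$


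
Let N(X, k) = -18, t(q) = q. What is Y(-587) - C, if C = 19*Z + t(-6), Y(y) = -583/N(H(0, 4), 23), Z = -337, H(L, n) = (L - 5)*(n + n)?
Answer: 115945/18 ≈ 6441.4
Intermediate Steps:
H(L, n) = 2*n*(-5 + L) (H(L, n) = (-5 + L)*(2*n) = 2*n*(-5 + L))
Y(y) = 583/18 (Y(y) = -583/(-18) = -583*(-1/18) = 583/18)
C = -6409 (C = 19*(-337) - 6 = -6403 - 6 = -6409)
Y(-587) - C = 583/18 - 1*(-6409) = 583/18 + 6409 = 115945/18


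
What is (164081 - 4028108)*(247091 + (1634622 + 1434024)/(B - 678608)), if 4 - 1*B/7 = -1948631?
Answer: -1767933850305495993/1851691 ≈ -9.5477e+11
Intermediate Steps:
B = 13640445 (B = 28 - 7*(-1948631) = 28 + 13640417 = 13640445)
(164081 - 4028108)*(247091 + (1634622 + 1434024)/(B - 678608)) = (164081 - 4028108)*(247091 + (1634622 + 1434024)/(13640445 - 678608)) = -3864027*(247091 + 3068646/12961837) = -3864027*(247091 + 3068646*(1/12961837)) = -3864027*(247091 + 438378/1851691) = -3864027*457536619259/1851691 = -1767933850305495993/1851691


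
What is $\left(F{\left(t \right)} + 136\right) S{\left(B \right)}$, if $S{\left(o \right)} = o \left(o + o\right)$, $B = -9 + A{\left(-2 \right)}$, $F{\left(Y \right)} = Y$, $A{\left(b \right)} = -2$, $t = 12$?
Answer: $35816$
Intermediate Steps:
$B = -11$ ($B = -9 - 2 = -11$)
$S{\left(o \right)} = 2 o^{2}$ ($S{\left(o \right)} = o 2 o = 2 o^{2}$)
$\left(F{\left(t \right)} + 136\right) S{\left(B \right)} = \left(12 + 136\right) 2 \left(-11\right)^{2} = 148 \cdot 2 \cdot 121 = 148 \cdot 242 = 35816$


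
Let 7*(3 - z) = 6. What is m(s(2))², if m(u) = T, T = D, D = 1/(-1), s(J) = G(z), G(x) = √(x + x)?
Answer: 1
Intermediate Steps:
z = 15/7 (z = 3 - ⅐*6 = 3 - 6/7 = 15/7 ≈ 2.1429)
G(x) = √2*√x (G(x) = √(2*x) = √2*√x)
s(J) = √210/7 (s(J) = √2*√(15/7) = √2*(√105/7) = √210/7)
D = -1 (D = 1*(-1) = -1)
T = -1
m(u) = -1
m(s(2))² = (-1)² = 1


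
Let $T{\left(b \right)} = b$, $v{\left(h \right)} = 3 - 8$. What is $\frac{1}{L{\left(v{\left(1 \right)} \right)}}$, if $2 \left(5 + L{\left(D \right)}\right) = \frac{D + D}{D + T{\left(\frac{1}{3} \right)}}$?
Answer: $- \frac{14}{55} \approx -0.25455$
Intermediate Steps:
$v{\left(h \right)} = -5$ ($v{\left(h \right)} = 3 - 8 = -5$)
$L{\left(D \right)} = -5 + \frac{D}{\frac{1}{3} + D}$ ($L{\left(D \right)} = -5 + \frac{\left(D + D\right) \frac{1}{D + \frac{1}{3}}}{2} = -5 + \frac{2 D \frac{1}{D + \frac{1}{3}}}{2} = -5 + \frac{2 D \frac{1}{\frac{1}{3} + D}}{2} = -5 + \frac{D}{\frac{1}{3} + D}$)
$\frac{1}{L{\left(v{\left(1 \right)} \right)}} = \frac{1}{\frac{1}{1 + 3 \left(-5\right)} \left(-5 - -60\right)} = \frac{1}{\frac{1}{1 - 15} \left(-5 + 60\right)} = \frac{1}{\frac{1}{-14} \cdot 55} = \frac{1}{\left(- \frac{1}{14}\right) 55} = \frac{1}{- \frac{55}{14}} = - \frac{14}{55}$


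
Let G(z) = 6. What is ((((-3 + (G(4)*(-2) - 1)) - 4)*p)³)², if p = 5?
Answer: 1000000000000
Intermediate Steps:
((((-3 + (G(4)*(-2) - 1)) - 4)*p)³)² = ((((-3 + (6*(-2) - 1)) - 4)*5)³)² = ((((-3 + (-12 - 1)) - 4)*5)³)² = ((((-3 - 13) - 4)*5)³)² = (((-16 - 4)*5)³)² = ((-20*5)³)² = ((-100)³)² = (-1000000)² = 1000000000000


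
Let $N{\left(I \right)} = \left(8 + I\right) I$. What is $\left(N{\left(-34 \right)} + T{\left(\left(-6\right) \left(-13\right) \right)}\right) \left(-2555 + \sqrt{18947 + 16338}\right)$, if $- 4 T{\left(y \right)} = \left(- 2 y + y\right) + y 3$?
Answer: $-2158975 + 845 \sqrt{35285} \approx -2.0002 \cdot 10^{6}$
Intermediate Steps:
$N{\left(I \right)} = I \left(8 + I\right)$
$T{\left(y \right)} = - \frac{y}{2}$ ($T{\left(y \right)} = - \frac{\left(- 2 y + y\right) + y 3}{4} = - \frac{- y + 3 y}{4} = - \frac{2 y}{4} = - \frac{y}{2}$)
$\left(N{\left(-34 \right)} + T{\left(\left(-6\right) \left(-13\right) \right)}\right) \left(-2555 + \sqrt{18947 + 16338}\right) = \left(- 34 \left(8 - 34\right) - \frac{\left(-6\right) \left(-13\right)}{2}\right) \left(-2555 + \sqrt{18947 + 16338}\right) = \left(\left(-34\right) \left(-26\right) - 39\right) \left(-2555 + \sqrt{35285}\right) = \left(884 - 39\right) \left(-2555 + \sqrt{35285}\right) = 845 \left(-2555 + \sqrt{35285}\right) = -2158975 + 845 \sqrt{35285}$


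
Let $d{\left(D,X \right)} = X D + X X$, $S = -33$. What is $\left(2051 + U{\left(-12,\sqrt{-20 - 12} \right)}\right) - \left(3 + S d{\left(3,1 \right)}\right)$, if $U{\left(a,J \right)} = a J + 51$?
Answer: $2231 - 48 i \sqrt{2} \approx 2231.0 - 67.882 i$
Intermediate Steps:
$U{\left(a,J \right)} = 51 + J a$ ($U{\left(a,J \right)} = J a + 51 = 51 + J a$)
$d{\left(D,X \right)} = X^{2} + D X$ ($d{\left(D,X \right)} = D X + X^{2} = X^{2} + D X$)
$\left(2051 + U{\left(-12,\sqrt{-20 - 12} \right)}\right) - \left(3 + S d{\left(3,1 \right)}\right) = \left(2051 + \left(51 + \sqrt{-20 - 12} \left(-12\right)\right)\right) - \left(3 - 33 \cdot 1 \left(3 + 1\right)\right) = \left(2051 + \left(51 + \sqrt{-32} \left(-12\right)\right)\right) - \left(3 - 33 \cdot 1 \cdot 4\right) = \left(2051 + \left(51 + 4 i \sqrt{2} \left(-12\right)\right)\right) - \left(3 - 132\right) = \left(2051 + \left(51 - 48 i \sqrt{2}\right)\right) - \left(3 - 132\right) = \left(2102 - 48 i \sqrt{2}\right) - -129 = \left(2102 - 48 i \sqrt{2}\right) + 129 = 2231 - 48 i \sqrt{2}$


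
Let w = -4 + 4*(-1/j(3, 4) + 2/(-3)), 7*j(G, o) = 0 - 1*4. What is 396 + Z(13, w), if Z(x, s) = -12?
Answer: 384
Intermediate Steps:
j(G, o) = -4/7 (j(G, o) = (0 - 1*4)/7 = (0 - 4)/7 = (⅐)*(-4) = -4/7)
w = ⅓ (w = -4 + 4*(-1/(-4/7) + 2/(-3)) = -4 + 4*(-1*(-7/4) + 2*(-⅓)) = -4 + 4*(7/4 - ⅔) = -4 + 4*(13/12) = -4 + 13/3 = ⅓ ≈ 0.33333)
396 + Z(13, w) = 396 - 12 = 384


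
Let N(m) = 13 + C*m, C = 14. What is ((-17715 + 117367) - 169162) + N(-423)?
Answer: -75419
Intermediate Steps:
N(m) = 13 + 14*m
((-17715 + 117367) - 169162) + N(-423) = ((-17715 + 117367) - 169162) + (13 + 14*(-423)) = (99652 - 169162) + (13 - 5922) = -69510 - 5909 = -75419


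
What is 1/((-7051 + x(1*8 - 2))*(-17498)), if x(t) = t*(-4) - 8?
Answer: 1/123938334 ≈ 8.0685e-9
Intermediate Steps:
x(t) = -8 - 4*t (x(t) = -4*t - 8 = -8 - 4*t)
1/((-7051 + x(1*8 - 2))*(-17498)) = 1/(-7051 + (-8 - 4*(1*8 - 2))*(-17498)) = -1/17498/(-7051 + (-8 - 4*(8 - 2))) = -1/17498/(-7051 + (-8 - 4*6)) = -1/17498/(-7051 + (-8 - 24)) = -1/17498/(-7051 - 32) = -1/17498/(-7083) = -1/7083*(-1/17498) = 1/123938334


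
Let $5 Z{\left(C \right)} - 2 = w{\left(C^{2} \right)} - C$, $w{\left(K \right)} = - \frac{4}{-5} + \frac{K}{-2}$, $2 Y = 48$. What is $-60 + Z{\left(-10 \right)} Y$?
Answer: $- \frac{5964}{25} \approx -238.56$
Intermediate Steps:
$Y = 24$ ($Y = \frac{1}{2} \cdot 48 = 24$)
$w{\left(K \right)} = \frac{4}{5} - \frac{K}{2}$ ($w{\left(K \right)} = \left(-4\right) \left(- \frac{1}{5}\right) + K \left(- \frac{1}{2}\right) = \frac{4}{5} - \frac{K}{2}$)
$Z{\left(C \right)} = \frac{14}{25} - \frac{C}{5} - \frac{C^{2}}{10}$ ($Z{\left(C \right)} = \frac{2}{5} + \frac{\left(\frac{4}{5} - \frac{C^{2}}{2}\right) - C}{5} = \frac{2}{5} + \frac{\frac{4}{5} - C - \frac{C^{2}}{2}}{5} = \frac{2}{5} - \left(- \frac{4}{25} + \frac{C}{5} + \frac{C^{2}}{10}\right) = \frac{14}{25} - \frac{C}{5} - \frac{C^{2}}{10}$)
$-60 + Z{\left(-10 \right)} Y = -60 + \left(\frac{14}{25} - -2 - \frac{\left(-10\right)^{2}}{10}\right) 24 = -60 + \left(\frac{14}{25} + 2 - 10\right) 24 = -60 - \frac{4464}{25} = - \frac{5964}{25}$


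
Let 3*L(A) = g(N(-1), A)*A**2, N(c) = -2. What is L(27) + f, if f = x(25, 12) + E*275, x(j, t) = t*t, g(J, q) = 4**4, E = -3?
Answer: 61527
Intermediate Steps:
g(J, q) = 256
x(j, t) = t**2
L(A) = 256*A**2/3 (L(A) = (256*A**2)/3 = 256*A**2/3)
f = -681 (f = 12**2 - 3*275 = 144 - 825 = -681)
L(27) + f = (256/3)*27**2 - 681 = (256/3)*729 - 681 = 62208 - 681 = 61527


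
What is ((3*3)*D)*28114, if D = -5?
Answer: -1265130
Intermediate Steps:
((3*3)*D)*28114 = ((3*3)*(-5))*28114 = (9*(-5))*28114 = -45*28114 = -1265130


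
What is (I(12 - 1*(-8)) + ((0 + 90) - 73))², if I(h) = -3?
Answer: 196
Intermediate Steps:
(I(12 - 1*(-8)) + ((0 + 90) - 73))² = (-3 + ((0 + 90) - 73))² = (-3 + (90 - 73))² = (-3 + 17)² = 14² = 196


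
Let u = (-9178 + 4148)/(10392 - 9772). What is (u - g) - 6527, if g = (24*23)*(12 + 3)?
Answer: -918537/62 ≈ -14815.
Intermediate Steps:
g = 8280 (g = 552*15 = 8280)
u = -503/62 (u = -5030/620 = -5030*1/620 = -503/62 ≈ -8.1129)
(u - g) - 6527 = (-503/62 - 1*8280) - 6527 = (-503/62 - 8280) - 6527 = -513863/62 - 6527 = -918537/62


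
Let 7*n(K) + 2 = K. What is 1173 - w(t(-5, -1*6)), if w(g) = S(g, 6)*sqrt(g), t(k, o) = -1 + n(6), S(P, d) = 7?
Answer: 1173 - I*sqrt(21) ≈ 1173.0 - 4.5826*I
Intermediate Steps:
n(K) = -2/7 + K/7
t(k, o) = -3/7 (t(k, o) = -1 + (-2/7 + (1/7)*6) = -1 + (-2/7 + 6/7) = -1 + 4/7 = -3/7)
w(g) = 7*sqrt(g)
1173 - w(t(-5, -1*6)) = 1173 - 7*sqrt(-3/7) = 1173 - 7*I*sqrt(21)/7 = 1173 - I*sqrt(21)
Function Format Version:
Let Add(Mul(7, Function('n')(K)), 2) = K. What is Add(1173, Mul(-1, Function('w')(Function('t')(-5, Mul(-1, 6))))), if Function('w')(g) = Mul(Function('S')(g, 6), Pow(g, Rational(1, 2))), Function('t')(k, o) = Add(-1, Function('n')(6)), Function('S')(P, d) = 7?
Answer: Add(1173, Mul(-1, I, Pow(21, Rational(1, 2)))) ≈ Add(1173.0, Mul(-4.5826, I))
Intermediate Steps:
Function('n')(K) = Add(Rational(-2, 7), Mul(Rational(1, 7), K))
Function('t')(k, o) = Rational(-3, 7) (Function('t')(k, o) = Add(-1, Add(Rational(-2, 7), Mul(Rational(1, 7), 6))) = Add(-1, Add(Rational(-2, 7), Rational(6, 7))) = Add(-1, Rational(4, 7)) = Rational(-3, 7))
Function('w')(g) = Mul(7, Pow(g, Rational(1, 2)))
Add(1173, Mul(-1, Function('w')(Function('t')(-5, Mul(-1, 6))))) = Add(1173, Mul(-1, Mul(7, Pow(Rational(-3, 7), Rational(1, 2))))) = Add(1173, Mul(-1, Mul(7, Mul(Rational(1, 7), I, Pow(21, Rational(1, 2)))))) = Add(1173, Mul(-1, Mul(I, Pow(21, Rational(1, 2))))) = Add(1173, Mul(-1, I, Pow(21, Rational(1, 2))))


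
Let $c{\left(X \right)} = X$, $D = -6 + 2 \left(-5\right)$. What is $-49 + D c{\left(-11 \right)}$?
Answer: $127$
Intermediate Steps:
$D = -16$ ($D = -6 - 10 = -16$)
$-49 + D c{\left(-11 \right)} = -49 - -176 = -49 + 176 = 127$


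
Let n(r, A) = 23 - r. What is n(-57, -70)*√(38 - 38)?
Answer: 0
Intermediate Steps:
n(-57, -70)*√(38 - 38) = (23 - 1*(-57))*√(38 - 38) = (23 + 57)*√0 = 80*0 = 0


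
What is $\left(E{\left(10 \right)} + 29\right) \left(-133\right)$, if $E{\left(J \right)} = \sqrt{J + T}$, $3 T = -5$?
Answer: $-3857 - \frac{665 \sqrt{3}}{3} \approx -4240.9$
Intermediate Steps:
$T = - \frac{5}{3}$ ($T = \frac{1}{3} \left(-5\right) = - \frac{5}{3} \approx -1.6667$)
$E{\left(J \right)} = \sqrt{- \frac{5}{3} + J}$ ($E{\left(J \right)} = \sqrt{J - \frac{5}{3}} = \sqrt{- \frac{5}{3} + J}$)
$\left(E{\left(10 \right)} + 29\right) \left(-133\right) = \left(\frac{\sqrt{-15 + 9 \cdot 10}}{3} + 29\right) \left(-133\right) = \left(\frac{\sqrt{-15 + 90}}{3} + 29\right) \left(-133\right) = \left(\frac{\sqrt{75}}{3} + 29\right) \left(-133\right) = \left(\frac{5 \sqrt{3}}{3} + 29\right) \left(-133\right) = \left(29 + \frac{5 \sqrt{3}}{3}\right) \left(-133\right) = -3857 - \frac{665 \sqrt{3}}{3}$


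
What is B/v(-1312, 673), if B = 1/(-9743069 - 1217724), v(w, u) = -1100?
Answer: 1/12056872300 ≈ 8.2940e-11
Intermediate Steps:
B = -1/10960793 (B = 1/(-10960793) = -1/10960793 ≈ -9.1234e-8)
B/v(-1312, 673) = -1/10960793/(-1100) = -1/10960793*(-1/1100) = 1/12056872300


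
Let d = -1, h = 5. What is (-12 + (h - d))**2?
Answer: 36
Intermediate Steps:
(-12 + (h - d))**2 = (-12 + (5 - 1*(-1)))**2 = (-12 + (5 + 1))**2 = (-12 + 6)**2 = (-6)**2 = 36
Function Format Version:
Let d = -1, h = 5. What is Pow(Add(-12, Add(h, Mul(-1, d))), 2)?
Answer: 36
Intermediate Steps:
Pow(Add(-12, Add(h, Mul(-1, d))), 2) = Pow(Add(-12, Add(5, Mul(-1, -1))), 2) = Pow(Add(-12, Add(5, 1)), 2) = Pow(Add(-12, 6), 2) = Pow(-6, 2) = 36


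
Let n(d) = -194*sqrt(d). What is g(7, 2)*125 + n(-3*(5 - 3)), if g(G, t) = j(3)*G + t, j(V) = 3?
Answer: 2875 - 194*I*sqrt(6) ≈ 2875.0 - 475.2*I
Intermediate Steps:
g(G, t) = t + 3*G (g(G, t) = 3*G + t = t + 3*G)
g(7, 2)*125 + n(-3*(5 - 3)) = (2 + 3*7)*125 - 194*I*sqrt(3)*sqrt(5 - 3) = (2 + 21)*125 - 194*I*sqrt(6) = 23*125 - 194*I*sqrt(6) = 2875 - 194*I*sqrt(6)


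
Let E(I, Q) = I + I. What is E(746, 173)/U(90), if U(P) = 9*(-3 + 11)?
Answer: 373/18 ≈ 20.722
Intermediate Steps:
E(I, Q) = 2*I
U(P) = 72 (U(P) = 9*8 = 72)
E(746, 173)/U(90) = (2*746)/72 = 1492*(1/72) = 373/18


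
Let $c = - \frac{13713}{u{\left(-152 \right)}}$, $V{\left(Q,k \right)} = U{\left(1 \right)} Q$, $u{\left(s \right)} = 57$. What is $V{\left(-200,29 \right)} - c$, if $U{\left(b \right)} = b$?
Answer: $\frac{771}{19} \approx 40.579$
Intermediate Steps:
$V{\left(Q,k \right)} = Q$ ($V{\left(Q,k \right)} = 1 Q = Q$)
$c = - \frac{4571}{19}$ ($c = - \frac{13713}{57} = \left(-13713\right) \frac{1}{57} = - \frac{4571}{19} \approx -240.58$)
$V{\left(-200,29 \right)} - c = -200 - - \frac{4571}{19} = -200 + \frac{4571}{19} = \frac{771}{19}$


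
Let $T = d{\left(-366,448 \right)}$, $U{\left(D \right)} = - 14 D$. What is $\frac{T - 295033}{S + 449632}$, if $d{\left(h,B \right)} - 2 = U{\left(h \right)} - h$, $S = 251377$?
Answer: $- \frac{289541}{701009} \approx -0.41303$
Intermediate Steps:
$d{\left(h,B \right)} = 2 - 15 h$
$T = 5492$ ($T = 2 - -5490 = 2 + 5490 = 5492$)
$\frac{T - 295033}{S + 449632} = \frac{5492 - 295033}{251377 + 449632} = - \frac{289541}{701009}$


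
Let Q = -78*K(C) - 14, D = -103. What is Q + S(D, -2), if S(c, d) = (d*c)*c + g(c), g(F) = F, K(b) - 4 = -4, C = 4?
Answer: -21335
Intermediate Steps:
K(b) = 0 (K(b) = 4 - 4 = 0)
S(c, d) = c + d*c**2 (S(c, d) = (d*c)*c + c = (c*d)*c + c = d*c**2 + c = c + d*c**2)
Q = -14 (Q = -78*0 - 14 = 0 - 14 = -14)
Q + S(D, -2) = -14 - 103*(1 - 103*(-2)) = -14 - 103*(1 + 206) = -14 - 103*207 = -14 - 21321 = -21335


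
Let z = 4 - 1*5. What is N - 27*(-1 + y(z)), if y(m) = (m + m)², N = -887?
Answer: -968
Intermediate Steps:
z = -1 (z = 4 - 5 = -1)
y(m) = 4*m² (y(m) = (2*m)² = 4*m²)
N - 27*(-1 + y(z)) = -887 - 27*(-1 + 4*(-1)²) = -887 - 27*(-1 + 4*1) = -887 - 27*(-1 + 4) = -887 - 27*3 = -887 - 81 = -968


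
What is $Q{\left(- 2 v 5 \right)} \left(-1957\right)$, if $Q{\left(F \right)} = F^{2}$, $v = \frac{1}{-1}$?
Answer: $-195700$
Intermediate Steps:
$v = -1$
$Q{\left(- 2 v 5 \right)} \left(-1957\right) = \left(\left(-2\right) \left(-1\right) 5\right)^{2} \left(-1957\right) = \left(2 \cdot 5\right)^{2} \left(-1957\right) = 10^{2} \left(-1957\right) = 100 \left(-1957\right) = -195700$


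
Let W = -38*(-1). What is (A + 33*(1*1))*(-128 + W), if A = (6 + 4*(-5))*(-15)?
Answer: -21870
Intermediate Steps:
W = 38
A = 210 (A = (6 - 20)*(-15) = -14*(-15) = 210)
(A + 33*(1*1))*(-128 + W) = (210 + 33*(1*1))*(-128 + 38) = (210 + 33*1)*(-90) = (210 + 33)*(-90) = 243*(-90) = -21870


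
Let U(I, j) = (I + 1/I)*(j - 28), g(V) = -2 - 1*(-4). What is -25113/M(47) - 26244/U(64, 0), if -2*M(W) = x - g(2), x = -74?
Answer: -704259375/1089802 ≈ -646.23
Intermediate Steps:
g(V) = 2 (g(V) = -2 + 4 = 2)
M(W) = 38 (M(W) = -(-74 - 1*2)/2 = -(-74 - 2)/2 = -½*(-76) = 38)
U(I, j) = (-28 + j)*(I + 1/I) (U(I, j) = (I + 1/I)*(-28 + j) = (-28 + j)*(I + 1/I))
-25113/M(47) - 26244/U(64, 0) = -25113/38 - 26244*64/(-28 + 0 + 64²*(-28 + 0)) = -25113*1/38 - 26244*64/(-28 + 0 + 4096*(-28)) = -25113/38 - 26244*64/(-28 + 0 - 114688) = -25113/38 - 26244/((1/64)*(-114716)) = -25113/38 - 26244/(-28679/16) = -25113/38 - 26244*(-16/28679) = -25113/38 + 419904/28679 = -704259375/1089802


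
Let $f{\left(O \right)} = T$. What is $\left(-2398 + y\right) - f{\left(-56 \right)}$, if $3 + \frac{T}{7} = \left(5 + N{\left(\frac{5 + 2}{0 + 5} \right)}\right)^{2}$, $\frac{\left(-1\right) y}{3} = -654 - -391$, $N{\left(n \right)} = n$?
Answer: $- \frac{46868}{25} \approx -1874.7$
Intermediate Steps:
$y = 789$ ($y = - 3 \left(-654 - -391\right) = - 3 \left(-654 + 391\right) = \left(-3\right) \left(-263\right) = 789$)
$T = \frac{6643}{25}$ ($T = -21 + 7 \left(5 + \frac{5 + 2}{0 + 5}\right)^{2} = -21 + 7 \left(5 + \frac{7}{5}\right)^{2} = -21 + 7 \left(\frac{32}{5}\right)^{2} = -21 + 7 \cdot \frac{1024}{25} = -21 + \frac{7168}{25} = \frac{6643}{25} \approx 265.72$)
$f{\left(O \right)} = \frac{6643}{25}$
$\left(-2398 + y\right) - f{\left(-56 \right)} = \left(-2398 + 789\right) - \frac{6643}{25} = -1609 - \frac{6643}{25} = - \frac{46868}{25}$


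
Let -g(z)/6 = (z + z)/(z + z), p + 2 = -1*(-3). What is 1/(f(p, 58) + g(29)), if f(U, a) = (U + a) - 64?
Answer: -1/11 ≈ -0.090909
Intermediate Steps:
p = 1 (p = -2 - 1*(-3) = -2 + 3 = 1)
g(z) = -6 (g(z) = -6*(z + z)/(z + z) = -6*2*z/(2*z) = -6*2*z*1/(2*z) = -6*1 = -6)
f(U, a) = -64 + U + a
1/(f(p, 58) + g(29)) = 1/((-64 + 1 + 58) - 6) = 1/(-5 - 6) = 1/(-11) = -1/11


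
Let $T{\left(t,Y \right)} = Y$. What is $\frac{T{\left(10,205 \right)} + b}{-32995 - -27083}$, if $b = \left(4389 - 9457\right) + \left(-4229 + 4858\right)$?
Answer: $\frac{2117}{2956} \approx 0.71617$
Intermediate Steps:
$b = -4439$ ($b = -5068 + 629 = -4439$)
$\frac{T{\left(10,205 \right)} + b}{-32995 - -27083} = \frac{205 - 4439}{-32995 - -27083} = - \frac{4234}{-32995 + 27083} = - \frac{4234}{-5912} = \left(-4234\right) \left(- \frac{1}{5912}\right) = \frac{2117}{2956}$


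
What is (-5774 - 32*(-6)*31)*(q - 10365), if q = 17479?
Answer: 1266292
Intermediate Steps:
(-5774 - 32*(-6)*31)*(q - 10365) = (-5774 - 32*(-6)*31)*(17479 - 10365) = (-5774 + 192*31)*7114 = (-5774 + 5952)*7114 = 178*7114 = 1266292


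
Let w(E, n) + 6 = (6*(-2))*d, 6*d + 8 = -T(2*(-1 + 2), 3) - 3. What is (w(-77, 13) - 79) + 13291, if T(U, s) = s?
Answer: 13234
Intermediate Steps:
d = -7/3 (d = -4/3 + (-1*3 - 3)/6 = -4/3 + (-3 - 3)/6 = -4/3 + (⅙)*(-6) = -4/3 - 1 = -7/3 ≈ -2.3333)
w(E, n) = 22 (w(E, n) = -6 + (6*(-2))*(-7/3) = -6 - 12*(-7/3) = -6 + 28 = 22)
(w(-77, 13) - 79) + 13291 = (22 - 79) + 13291 = -57 + 13291 = 13234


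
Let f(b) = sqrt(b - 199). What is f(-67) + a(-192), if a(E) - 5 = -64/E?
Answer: 16/3 + I*sqrt(266) ≈ 5.3333 + 16.31*I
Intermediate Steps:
a(E) = 5 - 64/E
f(b) = sqrt(-199 + b)
f(-67) + a(-192) = sqrt(-199 - 67) + (5 - 64/(-192)) = sqrt(-266) + (5 - 64*(-1/192)) = I*sqrt(266) + (5 + 1/3) = I*sqrt(266) + 16/3 = 16/3 + I*sqrt(266)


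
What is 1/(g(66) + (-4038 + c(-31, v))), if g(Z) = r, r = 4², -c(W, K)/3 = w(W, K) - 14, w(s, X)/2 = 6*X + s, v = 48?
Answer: -1/5522 ≈ -0.00018109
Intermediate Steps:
w(s, X) = 2*s + 12*X (w(s, X) = 2*(6*X + s) = 2*(s + 6*X) = 2*s + 12*X)
c(W, K) = 42 - 36*K - 6*W (c(W, K) = -3*((2*W + 12*K) - 14) = -3*(-14 + 2*W + 12*K) = 42 - 36*K - 6*W)
r = 16
g(Z) = 16
1/(g(66) + (-4038 + c(-31, v))) = 1/(16 + (-4038 + (42 - 36*48 - 6*(-31)))) = 1/(16 + (-4038 + (42 - 1728 + 186))) = 1/(16 + (-4038 - 1500)) = 1/(16 - 5538) = 1/(-5522) = -1/5522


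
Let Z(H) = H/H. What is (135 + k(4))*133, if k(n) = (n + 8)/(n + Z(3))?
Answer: 91371/5 ≈ 18274.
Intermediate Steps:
Z(H) = 1
k(n) = (8 + n)/(1 + n) (k(n) = (n + 8)/(n + 1) = (8 + n)/(1 + n))
(135 + k(4))*133 = (135 + (8 + 4)/(1 + 4))*133 = (135 + 12/5)*133 = (687/5)*133 = 91371/5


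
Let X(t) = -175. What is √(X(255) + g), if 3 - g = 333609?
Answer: I*√333781 ≈ 577.74*I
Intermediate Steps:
g = -333606 (g = 3 - 1*333609 = 3 - 333609 = -333606)
√(X(255) + g) = √(-175 - 333606) = √(-333781) = I*√333781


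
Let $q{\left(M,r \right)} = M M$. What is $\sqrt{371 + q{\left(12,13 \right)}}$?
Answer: $\sqrt{515} \approx 22.694$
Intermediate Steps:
$q{\left(M,r \right)} = M^{2}$
$\sqrt{371 + q{\left(12,13 \right)}} = \sqrt{371 + 12^{2}} = \sqrt{371 + 144} = \sqrt{515}$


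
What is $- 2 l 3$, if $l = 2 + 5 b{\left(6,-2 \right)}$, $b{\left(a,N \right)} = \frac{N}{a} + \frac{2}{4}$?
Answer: $-17$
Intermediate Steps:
$b{\left(a,N \right)} = \frac{1}{2} + \frac{N}{a}$ ($b{\left(a,N \right)} = \frac{N}{a} + 2 \cdot \frac{1}{4} = \frac{N}{a} + \frac{1}{2} = \frac{1}{2} + \frac{N}{a}$)
$l = \frac{17}{6}$ ($l = 2 + 5 \frac{-2 + \frac{1}{2} \cdot 6}{6} = 2 + 5 \frac{-2 + 3}{6} = 2 + 5 \cdot \frac{1}{6} \cdot 1 = 2 + 5 \cdot \frac{1}{6} = 2 + \frac{5}{6} = \frac{17}{6} \approx 2.8333$)
$- 2 l 3 = \left(-2\right) \frac{17}{6} \cdot 3 = \left(- \frac{17}{3}\right) 3 = -17$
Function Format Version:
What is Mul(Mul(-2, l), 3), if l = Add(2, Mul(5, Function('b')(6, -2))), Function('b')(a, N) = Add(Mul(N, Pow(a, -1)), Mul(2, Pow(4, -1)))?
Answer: -17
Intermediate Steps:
Function('b')(a, N) = Add(Rational(1, 2), Mul(N, Pow(a, -1))) (Function('b')(a, N) = Add(Mul(N, Pow(a, -1)), Mul(2, Rational(1, 4))) = Add(Mul(N, Pow(a, -1)), Rational(1, 2)) = Add(Rational(1, 2), Mul(N, Pow(a, -1))))
l = Rational(17, 6) (l = Add(2, Mul(5, Mul(Pow(6, -1), Add(-2, Mul(Rational(1, 2), 6))))) = Add(2, Mul(5, Mul(Rational(1, 6), Add(-2, 3)))) = Add(2, Mul(5, Mul(Rational(1, 6), 1))) = Add(2, Mul(5, Rational(1, 6))) = Add(2, Rational(5, 6)) = Rational(17, 6) ≈ 2.8333)
Mul(Mul(-2, l), 3) = Mul(Mul(-2, Rational(17, 6)), 3) = Mul(Rational(-17, 3), 3) = -17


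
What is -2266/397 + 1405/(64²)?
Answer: -8723751/1626112 ≈ -5.3648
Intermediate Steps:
-2266/397 + 1405/(64²) = -2266*1/397 + 1405/4096 = -2266/397 + 1405*(1/4096) = -2266/397 + 1405/4096 = -8723751/1626112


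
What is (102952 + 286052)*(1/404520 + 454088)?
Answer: 5954603449978337/33710 ≈ 1.7664e+11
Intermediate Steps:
(102952 + 286052)*(1/404520 + 454088) = 389004*(1/404520 + 454088) = 389004*(183687677761/404520) = 5954603449978337/33710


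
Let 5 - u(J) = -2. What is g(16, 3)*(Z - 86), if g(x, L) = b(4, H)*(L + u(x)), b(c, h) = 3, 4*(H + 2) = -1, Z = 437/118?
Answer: -145665/59 ≈ -2468.9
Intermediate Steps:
Z = 437/118 (Z = 437*(1/118) = 437/118 ≈ 3.7034)
H = -9/4 (H = -2 + (¼)*(-1) = -2 - ¼ = -9/4 ≈ -2.2500)
u(J) = 7 (u(J) = 5 - 1*(-2) = 5 + 2 = 7)
g(x, L) = 21 + 3*L (g(x, L) = 3*(L + 7) = 3*(7 + L) = 21 + 3*L)
g(16, 3)*(Z - 86) = (21 + 3*3)*(437/118 - 86) = (21 + 9)*(-9711/118) = 30*(-9711/118) = -145665/59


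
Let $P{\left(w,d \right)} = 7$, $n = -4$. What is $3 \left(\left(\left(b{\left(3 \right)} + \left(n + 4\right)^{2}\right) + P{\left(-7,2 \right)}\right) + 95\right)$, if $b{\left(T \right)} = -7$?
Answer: $285$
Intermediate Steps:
$3 \left(\left(\left(b{\left(3 \right)} + \left(n + 4\right)^{2}\right) + P{\left(-7,2 \right)}\right) + 95\right) = 3 \left(\left(\left(-7 + \left(-4 + 4\right)^{2}\right) + 7\right) + 95\right) = 3 \left(\left(\left(-7 + 0^{2}\right) + 7\right) + 95\right) = 3 \left(\left(\left(-7 + 0\right) + 7\right) + 95\right) = 3 \left(\left(-7 + 7\right) + 95\right) = 3 \left(0 + 95\right) = 3 \cdot 95 = 285$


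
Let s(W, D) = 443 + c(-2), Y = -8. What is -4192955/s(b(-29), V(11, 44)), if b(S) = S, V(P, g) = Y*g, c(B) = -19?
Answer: -4192955/424 ≈ -9889.0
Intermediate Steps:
V(P, g) = -8*g
s(W, D) = 424 (s(W, D) = 443 - 19 = 424)
-4192955/s(b(-29), V(11, 44)) = -4192955/424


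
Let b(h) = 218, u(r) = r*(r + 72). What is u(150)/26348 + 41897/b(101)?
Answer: 277790389/1435966 ≈ 193.45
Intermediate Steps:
u(r) = r*(72 + r)
u(150)/26348 + 41897/b(101) = (150*(72 + 150))/26348 + 41897/218 = (150*222)*(1/26348) + 41897*(1/218) = 33300*(1/26348) + 41897/218 = 8325/6587 + 41897/218 = 277790389/1435966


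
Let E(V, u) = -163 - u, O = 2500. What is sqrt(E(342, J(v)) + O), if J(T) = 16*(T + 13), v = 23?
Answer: sqrt(1761) ≈ 41.964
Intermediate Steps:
J(T) = 208 + 16*T (J(T) = 16*(13 + T) = 208 + 16*T)
sqrt(E(342, J(v)) + O) = sqrt((-163 - (208 + 16*23)) + 2500) = sqrt((-163 - (208 + 368)) + 2500) = sqrt((-163 - 1*576) + 2500) = sqrt((-163 - 576) + 2500) = sqrt(-739 + 2500) = sqrt(1761)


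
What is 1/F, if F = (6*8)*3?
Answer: 1/144 ≈ 0.0069444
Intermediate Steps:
F = 144 (F = 48*3 = 144)
1/F = 1/144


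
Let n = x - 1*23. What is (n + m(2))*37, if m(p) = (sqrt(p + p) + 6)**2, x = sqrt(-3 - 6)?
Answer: 1517 + 111*I ≈ 1517.0 + 111.0*I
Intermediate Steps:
x = 3*I (x = sqrt(-9) = 3*I ≈ 3.0*I)
n = -23 + 3*I (n = 3*I - 1*23 = 3*I - 23 = -23 + 3*I ≈ -23.0 + 3.0*I)
m(p) = (6 + sqrt(2)*sqrt(p))**2 (m(p) = (sqrt(2*p) + 6)**2 = (sqrt(2)*sqrt(p) + 6)**2 = (6 + sqrt(2)*sqrt(p))**2)
(n + m(2))*37 = ((-23 + 3*I) + (6 + sqrt(2)*sqrt(2))**2)*37 = ((-23 + 3*I) + (6 + 2)**2)*37 = ((-23 + 3*I) + 8**2)*37 = ((-23 + 3*I) + 64)*37 = (41 + 3*I)*37 = 1517 + 111*I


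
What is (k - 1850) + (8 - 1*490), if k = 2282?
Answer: -50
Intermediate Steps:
(k - 1850) + (8 - 1*490) = (2282 - 1850) + (8 - 1*490) = 432 + (8 - 490) = 432 - 482 = -50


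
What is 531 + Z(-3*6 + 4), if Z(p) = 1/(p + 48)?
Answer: 18055/34 ≈ 531.03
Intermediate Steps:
Z(p) = 1/(48 + p)
531 + Z(-3*6 + 4) = 531 + 1/(48 + (-3*6 + 4)) = 531 + 1/(48 + (-18 + 4)) = 531 + 1/(48 - 14) = 531 + 1/34 = 18055/34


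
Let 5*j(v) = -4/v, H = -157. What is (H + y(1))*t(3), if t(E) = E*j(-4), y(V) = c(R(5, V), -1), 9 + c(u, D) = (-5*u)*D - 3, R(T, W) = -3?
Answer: -552/5 ≈ -110.40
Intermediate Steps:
c(u, D) = -12 - 5*D*u (c(u, D) = -9 + ((-5*u)*D - 3) = -9 + (-5*D*u - 3) = -9 + (-3 - 5*D*u) = -12 - 5*D*u)
j(v) = -4/(5*v) (j(v) = (-4/v)/5 = -4/(5*v))
y(V) = -27 (y(V) = -12 - 5*(-1)*(-3) = -12 - 15 = -27)
t(E) = E/5 (t(E) = E*(-⅘/(-4)) = E*(-⅘*(-¼)) = E*(⅕) = E/5)
(H + y(1))*t(3) = (-157 - 27)*((⅕)*3) = -184*⅗ = -552/5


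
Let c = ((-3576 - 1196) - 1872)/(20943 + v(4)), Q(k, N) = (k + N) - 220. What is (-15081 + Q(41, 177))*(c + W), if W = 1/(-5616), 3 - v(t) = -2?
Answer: 140775868279/29410992 ≈ 4786.5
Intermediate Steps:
v(t) = 5 (v(t) = 3 - 1*(-2) = 3 + 2 = 5)
Q(k, N) = -220 + N + k (Q(k, N) = (N + k) - 220 = -220 + N + k)
W = -1/5616 ≈ -0.00017806
c = -1661/5237 (c = ((-3576 - 1196) - 1872)/(20943 + 5) = (-4772 - 1872)/20948 = -6644*1/20948 = -1661/5237 ≈ -0.31717)
(-15081 + Q(41, 177))*(c + W) = (-15081 + (-220 + 177 + 41))*(-1661/5237 - 1/5616) = (-15081 - 2)*(-9333413/29410992) = -15083*(-9333413/29410992) = 140775868279/29410992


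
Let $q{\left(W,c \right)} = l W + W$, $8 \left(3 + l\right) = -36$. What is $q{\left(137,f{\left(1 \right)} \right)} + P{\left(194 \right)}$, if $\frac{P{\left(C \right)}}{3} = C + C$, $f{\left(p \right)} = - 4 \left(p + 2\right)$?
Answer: $\frac{547}{2} \approx 273.5$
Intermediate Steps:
$f{\left(p \right)} = -8 - 4 p$ ($f{\left(p \right)} = - 4 \left(2 + p\right) = -8 - 4 p$)
$l = - \frac{15}{2}$ ($l = -3 + \frac{1}{8} \left(-36\right) = -3 - \frac{9}{2} = - \frac{15}{2} \approx -7.5$)
$P{\left(C \right)} = 6 C$ ($P{\left(C \right)} = 3 \left(C + C\right) = 3 \cdot 2 C = 6 C$)
$q{\left(W,c \right)} = - \frac{13 W}{2}$ ($q{\left(W,c \right)} = - \frac{15 W}{2} + W = - \frac{13 W}{2}$)
$q{\left(137,f{\left(1 \right)} \right)} + P{\left(194 \right)} = \left(- \frac{13}{2}\right) 137 + 6 \cdot 194 = - \frac{1781}{2} + 1164 = \frac{547}{2}$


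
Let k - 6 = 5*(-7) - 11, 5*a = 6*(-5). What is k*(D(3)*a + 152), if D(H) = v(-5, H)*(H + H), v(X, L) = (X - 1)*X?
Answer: 37120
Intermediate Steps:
v(X, L) = X*(-1 + X) (v(X, L) = (-1 + X)*X = X*(-1 + X))
a = -6 (a = (6*(-5))/5 = (⅕)*(-30) = -6)
D(H) = 60*H (D(H) = (-5*(-1 - 5))*(H + H) = (-5*(-6))*(2*H) = 30*(2*H) = 60*H)
k = -40 (k = 6 + (5*(-7) - 11) = 6 + (-35 - 11) = 6 - 46 = -40)
k*(D(3)*a + 152) = -40*((60*3)*(-6) + 152) = -40*(180*(-6) + 152) = -40*(-1080 + 152) = -40*(-928) = 37120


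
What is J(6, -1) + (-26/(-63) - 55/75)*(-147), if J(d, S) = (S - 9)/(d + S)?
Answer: 677/15 ≈ 45.133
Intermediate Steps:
J(d, S) = (-9 + S)/(S + d)
J(6, -1) + (-26/(-63) - 55/75)*(-147) = (-9 - 1)/(-1 + 6) + (-26/(-63) - 55/75)*(-147) = -10/5 + (-26*(-1/63) - 55*1/75)*(-147) = (⅕)*(-10) + (26/63 - 11/15)*(-147) = -2 - 101/315*(-147) = -2 + 707/15 = 677/15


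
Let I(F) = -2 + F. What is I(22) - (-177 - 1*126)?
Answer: 323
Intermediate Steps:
I(22) - (-177 - 1*126) = (-2 + 22) - (-177 - 1*126) = 20 - (-177 - 126) = 20 - 1*(-303) = 20 + 303 = 323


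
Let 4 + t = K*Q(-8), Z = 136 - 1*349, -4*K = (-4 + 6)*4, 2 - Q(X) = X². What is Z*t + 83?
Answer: -25477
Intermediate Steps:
Q(X) = 2 - X²
K = -2 (K = -(-4 + 6)*4/4 = -4/2 = -¼*8 = -2)
Z = -213 (Z = 136 - 349 = -213)
t = 120 (t = -4 - 2*(2 - 1*(-8)²) = -4 - 2*(2 - 1*64) = -4 - 2*(2 - 64) = -4 - 2*(-62) = -4 + 124 = 120)
Z*t + 83 = -213*120 + 83 = -25560 + 83 = -25477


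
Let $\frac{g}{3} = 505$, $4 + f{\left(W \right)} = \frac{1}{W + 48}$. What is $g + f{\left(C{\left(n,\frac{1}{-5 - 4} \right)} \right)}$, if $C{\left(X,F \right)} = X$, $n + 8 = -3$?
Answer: $\frac{55908}{37} \approx 1511.0$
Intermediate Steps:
$n = -11$ ($n = -8 - 3 = -11$)
$f{\left(W \right)} = -4 + \frac{1}{48 + W}$ ($f{\left(W \right)} = -4 + \frac{1}{W + 48} = -4 + \frac{1}{48 + W}$)
$g = 1515$ ($g = 3 \cdot 505 = 1515$)
$g + f{\left(C{\left(n,\frac{1}{-5 - 4} \right)} \right)} = 1515 + \frac{-191 - -44}{48 - 11} = 1515 + \frac{-191 + 44}{37} = 1515 + \frac{1}{37} \left(-147\right) = 1515 - \frac{147}{37} = \frac{55908}{37}$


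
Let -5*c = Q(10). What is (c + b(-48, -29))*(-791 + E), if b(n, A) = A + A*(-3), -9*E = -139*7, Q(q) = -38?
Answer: -2015888/45 ≈ -44798.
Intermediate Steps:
c = 38/5 (c = -⅕*(-38) = 38/5 ≈ 7.6000)
E = 973/9 (E = -(-139)*7/9 = -⅑*(-973) = 973/9 ≈ 108.11)
b(n, A) = -2*A (b(n, A) = A - 3*A = -2*A)
(c + b(-48, -29))*(-791 + E) = (38/5 - 2*(-29))*(-791 + 973/9) = (38/5 + 58)*(-6146/9) = (328/5)*(-6146/9) = -2015888/45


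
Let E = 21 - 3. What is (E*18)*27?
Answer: 8748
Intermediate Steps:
E = 18
(E*18)*27 = (18*18)*27 = 324*27 = 8748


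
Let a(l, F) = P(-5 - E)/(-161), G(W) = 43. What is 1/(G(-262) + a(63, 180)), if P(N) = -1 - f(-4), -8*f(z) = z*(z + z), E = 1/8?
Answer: 161/6920 ≈ 0.023266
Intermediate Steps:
E = 1/8 ≈ 0.12500
f(z) = -z**2/4 (f(z) = -z*(z + z)/8 = -z*2*z/8 = -z**2/4)
P(N) = 3 (P(N) = -1 - (-1)*(-4)**2/4 = -1 - (-1)*16/4 = -1 - 1*(-4) = -1 + 4 = 3)
a(l, F) = -3/161 (a(l, F) = 3/(-161) = 3*(-1/161) = -3/161)
1/(G(-262) + a(63, 180)) = 1/(43 - 3/161) = 1/(6920/161) = 161/6920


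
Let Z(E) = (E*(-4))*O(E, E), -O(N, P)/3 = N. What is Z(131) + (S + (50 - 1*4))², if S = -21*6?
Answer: 212332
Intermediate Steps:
O(N, P) = -3*N
S = -126
Z(E) = 12*E² (Z(E) = (E*(-4))*(-3*E) = (-4*E)*(-3*E) = 12*E²)
Z(131) + (S + (50 - 1*4))² = 12*131² + (-126 + (50 - 1*4))² = 12*17161 + (-126 + (50 - 4))² = 205932 + (-126 + 46)² = 205932 + (-80)² = 205932 + 6400 = 212332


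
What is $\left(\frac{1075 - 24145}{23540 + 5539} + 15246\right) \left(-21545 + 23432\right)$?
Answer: $\frac{92948454652}{3231} \approx 2.8768 \cdot 10^{7}$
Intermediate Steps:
$\left(\frac{1075 - 24145}{23540 + 5539} + 15246\right) \left(-21545 + 23432\right) = \left(- \frac{23070}{29079} + 15246\right) 1887 = \left(\left(-23070\right) \frac{1}{29079} + 15246\right) 1887 = \left(- \frac{7690}{9693} + 15246\right) 1887 = \frac{147771788}{9693} \cdot 1887 = \frac{92948454652}{3231}$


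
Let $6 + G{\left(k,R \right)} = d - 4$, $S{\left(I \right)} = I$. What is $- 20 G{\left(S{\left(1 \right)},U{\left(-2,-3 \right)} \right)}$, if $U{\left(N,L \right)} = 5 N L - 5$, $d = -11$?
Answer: $420$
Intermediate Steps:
$U{\left(N,L \right)} = -5 + 5 L N$ ($U{\left(N,L \right)} = 5 L N - 5 = -5 + 5 L N$)
$G{\left(k,R \right)} = -21$ ($G{\left(k,R \right)} = -6 - 15 = -21$)
$- 20 G{\left(S{\left(1 \right)},U{\left(-2,-3 \right)} \right)} = \left(-20\right) \left(-21\right) = 420$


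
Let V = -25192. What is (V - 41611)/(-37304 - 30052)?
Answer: 66803/67356 ≈ 0.99179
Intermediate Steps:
(V - 41611)/(-37304 - 30052) = (-25192 - 41611)/(-37304 - 30052) = -66803/(-67356) = -66803*(-1/67356) = 66803/67356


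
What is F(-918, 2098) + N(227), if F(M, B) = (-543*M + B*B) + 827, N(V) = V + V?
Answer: 4901359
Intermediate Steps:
N(V) = 2*V
F(M, B) = 827 + B**2 - 543*M (F(M, B) = (-543*M + B**2) + 827 = (B**2 - 543*M) + 827 = 827 + B**2 - 543*M)
F(-918, 2098) + N(227) = (827 + 2098**2 - 543*(-918)) + 2*227 = (827 + 4401604 + 498474) + 454 = 4900905 + 454 = 4901359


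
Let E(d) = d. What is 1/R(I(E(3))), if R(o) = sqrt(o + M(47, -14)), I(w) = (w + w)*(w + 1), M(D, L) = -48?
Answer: -I*sqrt(6)/12 ≈ -0.20412*I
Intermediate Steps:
I(w) = 2*w*(1 + w) (I(w) = (2*w)*(1 + w) = 2*w*(1 + w))
R(o) = sqrt(-48 + o) (R(o) = sqrt(o - 48) = sqrt(-48 + o))
1/R(I(E(3))) = 1/(sqrt(-48 + 2*3*(1 + 3))) = 1/(sqrt(-48 + 2*3*4)) = 1/(sqrt(-48 + 24)) = 1/(sqrt(-24)) = 1/(2*I*sqrt(6)) = -I*sqrt(6)/12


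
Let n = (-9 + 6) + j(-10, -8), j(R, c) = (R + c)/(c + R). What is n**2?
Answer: 4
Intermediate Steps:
j(R, c) = 1 (j(R, c) = (R + c)/(R + c) = 1)
n = -2 (n = (-9 + 6) + 1 = -3 + 1 = -2)
n**2 = (-2)**2 = 4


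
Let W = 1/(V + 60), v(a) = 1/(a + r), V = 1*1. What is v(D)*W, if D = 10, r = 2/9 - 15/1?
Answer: -9/2623 ≈ -0.0034312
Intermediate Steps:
r = -133/9 (r = 2*(1/9) - 15*1 = 2/9 - 15 = -133/9 ≈ -14.778)
V = 1
v(a) = 1/(-133/9 + a) (v(a) = 1/(a - 133/9) = 1/(-133/9 + a))
W = 1/61 (W = 1/(1 + 60) = 1/61 ≈ 0.016393)
v(D)*W = (9/(-133 + 9*10))*(1/61) = (9/(-133 + 90))*(1/61) = (9/(-43))*(1/61) = (9*(-1/43))*(1/61) = -9/43*1/61 = -9/2623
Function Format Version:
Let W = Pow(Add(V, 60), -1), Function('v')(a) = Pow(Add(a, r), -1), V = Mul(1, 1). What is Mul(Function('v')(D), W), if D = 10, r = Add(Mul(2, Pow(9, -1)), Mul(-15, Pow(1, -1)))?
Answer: Rational(-9, 2623) ≈ -0.0034312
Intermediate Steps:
r = Rational(-133, 9) (r = Add(Mul(2, Rational(1, 9)), Mul(-15, 1)) = Add(Rational(2, 9), -15) = Rational(-133, 9) ≈ -14.778)
V = 1
Function('v')(a) = Pow(Add(Rational(-133, 9), a), -1) (Function('v')(a) = Pow(Add(a, Rational(-133, 9)), -1) = Pow(Add(Rational(-133, 9), a), -1))
W = Rational(1, 61) (W = Pow(Add(1, 60), -1) = Pow(61, -1) = Rational(1, 61) ≈ 0.016393)
Mul(Function('v')(D), W) = Mul(Mul(9, Pow(Add(-133, Mul(9, 10)), -1)), Rational(1, 61)) = Mul(Mul(9, Pow(Add(-133, 90), -1)), Rational(1, 61)) = Mul(Mul(9, Pow(-43, -1)), Rational(1, 61)) = Mul(Mul(9, Rational(-1, 43)), Rational(1, 61)) = Mul(Rational(-9, 43), Rational(1, 61)) = Rational(-9, 2623)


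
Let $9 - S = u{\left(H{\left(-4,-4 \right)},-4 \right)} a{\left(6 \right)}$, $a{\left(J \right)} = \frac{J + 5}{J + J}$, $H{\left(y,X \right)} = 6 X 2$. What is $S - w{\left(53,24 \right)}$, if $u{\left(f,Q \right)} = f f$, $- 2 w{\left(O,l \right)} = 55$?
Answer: $- \frac{4151}{2} \approx -2075.5$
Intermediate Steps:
$w{\left(O,l \right)} = - \frac{55}{2}$ ($w{\left(O,l \right)} = \left(- \frac{1}{2}\right) 55 = - \frac{55}{2}$)
$H{\left(y,X \right)} = 12 X$
$u{\left(f,Q \right)} = f^{2}$
$a{\left(J \right)} = \frac{5 + J}{2 J}$
$S = -2103$ ($S = 9 - \left(12 \left(-4\right)\right)^{2} \frac{5 + 6}{2 \cdot 6} = 9 - \left(-48\right)^{2} \cdot \frac{1}{2} \cdot \frac{1}{6} \cdot 11 = 9 - 2304 \cdot \frac{11}{12} = 9 - 2112 = -2103$)
$S - w{\left(53,24 \right)} = -2103 - - \frac{55}{2} = -2103 + \frac{55}{2} = - \frac{4151}{2}$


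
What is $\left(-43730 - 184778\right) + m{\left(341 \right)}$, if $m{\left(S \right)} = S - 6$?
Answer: $-228173$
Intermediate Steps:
$m{\left(S \right)} = -6 + S$ ($m{\left(S \right)} = S - 6 = -6 + S$)
$\left(-43730 - 184778\right) + m{\left(341 \right)} = \left(-43730 - 184778\right) + \left(-6 + 341\right) = -228508 + 335 = -228173$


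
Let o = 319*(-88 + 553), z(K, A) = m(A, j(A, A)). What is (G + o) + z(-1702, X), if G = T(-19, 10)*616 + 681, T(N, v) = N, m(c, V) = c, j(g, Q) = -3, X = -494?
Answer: 136818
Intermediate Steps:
z(K, A) = A
G = -11023 (G = -19*616 + 681 = -11704 + 681 = -11023)
o = 148335 (o = 319*465 = 148335)
(G + o) + z(-1702, X) = (-11023 + 148335) - 494 = 137312 - 494 = 136818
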